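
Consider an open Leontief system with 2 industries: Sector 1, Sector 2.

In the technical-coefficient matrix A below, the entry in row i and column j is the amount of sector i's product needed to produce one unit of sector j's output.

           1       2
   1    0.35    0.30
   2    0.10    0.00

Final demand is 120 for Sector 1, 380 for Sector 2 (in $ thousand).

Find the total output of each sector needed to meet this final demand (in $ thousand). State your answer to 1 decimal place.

x_1 = 377.4, x_2 = 417.7

I − A =
  [   0.65    -0.30]
  [  -0.10     1.00]
det(I−A) = (0.65)(1.00) − (-0.30)(-0.10) = 0.6200
adj(I−A) = [[1.00, 0.30], [0.10, 0.65]]
(I − A)⁻¹ = adj(I−A) / det(I−A) ≈
  [   1.6129     0.4839]
  [   0.1613     1.0484]
x = (I − A)⁻¹ d = adj(I−A)·d / det(I−A), with det(I−A) = 0.6200:
  x_1 = (1.00·120 + 0.30·380) / 0.6200 = 234.00 / 0.6200 ≈ 377.4
  x_2 = (0.10·120 + 0.65·380) / 0.6200 = 259.00 / 0.6200 ≈ 417.7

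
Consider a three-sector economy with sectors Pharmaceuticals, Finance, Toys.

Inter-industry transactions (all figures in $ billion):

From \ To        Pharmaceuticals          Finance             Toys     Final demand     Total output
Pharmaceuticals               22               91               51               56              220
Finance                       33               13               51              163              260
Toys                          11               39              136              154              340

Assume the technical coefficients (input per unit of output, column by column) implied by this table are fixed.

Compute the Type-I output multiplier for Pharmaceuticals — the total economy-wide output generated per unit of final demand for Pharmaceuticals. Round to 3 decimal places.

m_P = 1.596

Technical coefficients a_ij = z_ij / X_j:
  a_PP = 22/220 = 0.10, a_FP = 33/220 = 0.15, a_TP = 11/220 = 0.05
  a_PF = 91/260 = 0.35, a_FF = 13/260 = 0.05, a_TF = 39/260 = 0.15
  a_PT = 51/340 = 0.15, a_FT = 51/340 = 0.15, a_TT = 136/340 = 0.40
I − A =
  [   0.90    -0.35    -0.15]
  [  -0.15     0.95    -0.15]
  [  -0.05    -0.15     0.60]
Cofactors of I−A, C_ij = (−1)^(i+j)·(minor ij) (rows/columns in the sector order above):
  C_11 = (0.95)(0.60) − (-0.15)(-0.15) = 0.5475
  C_12 = −[(-0.15)(0.60) − (-0.15)(-0.05)] = 0.0975
  C_13 = (-0.15)(-0.15) − (0.95)(-0.05) = 0.0700
  C_21 = −[(-0.35)(0.60) − (-0.15)(-0.15)] = 0.2325
  C_22 = (0.90)(0.60) − (-0.15)(-0.05) = 0.5325
  C_23 = −[(0.90)(-0.15) − (-0.35)(-0.05)] = 0.1525
  C_31 = (-0.35)(-0.15) − (-0.15)(0.95) = 0.1950
  C_32 = −[(0.90)(-0.15) − (-0.15)(-0.15)] = 0.1575
  C_33 = (0.90)(0.95) − (-0.35)(-0.15) = 0.8025
det(I−A) = Σ_j (I−A)_1j·C_1j = (0.90)(0.5475) + (-0.35)(0.0975) + (-0.15)(0.0700) = 0.448125
adj(I−A) = Cᵀ =
  [ 0.5475   0.2325   0.1950]
  [ 0.0975   0.5325   0.1575]
  [ 0.0700   0.1525   0.8025]
(I − A)⁻¹ = adj(I−A) / det(I−A) ≈
  [   1.2218     0.5188     0.4351]
  [   0.2176     1.1883     0.3515]
  [   0.1562     0.3403     1.7908]
The output multiplier for sector j is the column-j sum of the Leontief inverse (I − A)⁻¹ = adj(I−A) / det(I−A).
Column P of adj(I−A): (0.5475, 0.0975, 0.0700); det(I−A) = 0.448125.
m_P = (0.5475 + 0.0975 + 0.0700) / 0.448125 = 0.715 / 0.448125 ≈ 1.596.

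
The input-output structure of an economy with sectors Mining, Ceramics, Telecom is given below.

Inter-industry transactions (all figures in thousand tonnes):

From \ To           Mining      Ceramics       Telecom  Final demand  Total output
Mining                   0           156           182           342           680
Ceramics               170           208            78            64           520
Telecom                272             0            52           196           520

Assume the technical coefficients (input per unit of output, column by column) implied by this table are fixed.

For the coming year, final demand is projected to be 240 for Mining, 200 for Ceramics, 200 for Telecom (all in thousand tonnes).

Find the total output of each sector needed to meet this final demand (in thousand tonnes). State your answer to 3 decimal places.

Technical coefficients a_ij = z_ij / X_j:
  a_11 = 0/680 = 0.00, a_21 = 170/680 = 0.25, a_31 = 272/680 = 0.40
  a_12 = 156/520 = 0.30, a_22 = 208/520 = 0.40, a_32 = 0/520 = 0.00
  a_13 = 182/520 = 0.35, a_23 = 78/520 = 0.15, a_33 = 52/520 = 0.10
I − A =
  [   1.00    -0.30    -0.35]
  [  -0.25     0.60    -0.15]
  [  -0.40     0.00     0.90]
Cofactors of I−A, C_ij = (−1)^(i+j)·(minor ij) (rows/columns in the sector order above):
  C_11 = (0.60)(0.90) − (-0.15)(0.00) = 0.5400
  C_12 = −[(-0.25)(0.90) − (-0.15)(-0.40)] = 0.2850
  C_13 = (-0.25)(0.00) − (0.60)(-0.40) = 0.2400
  C_21 = −[(-0.30)(0.90) − (-0.35)(0.00)] = 0.2700
  C_22 = (1.00)(0.90) − (-0.35)(-0.40) = 0.7600
  C_23 = −[(1.00)(0.00) − (-0.30)(-0.40)] = 0.1200
  C_31 = (-0.30)(-0.15) − (-0.35)(0.60) = 0.2550
  C_32 = −[(1.00)(-0.15) − (-0.35)(-0.25)] = 0.2375
  C_33 = (1.00)(0.60) − (-0.30)(-0.25) = 0.5250
det(I−A) = Σ_j (I−A)_1j·C_1j = (1.00)(0.5400) + (-0.30)(0.2850) + (-0.35)(0.2400) = 0.3705
adj(I−A) = Cᵀ =
  [ 0.5400   0.2700   0.2550]
  [ 0.2850   0.7600   0.2375]
  [ 0.2400   0.1200   0.5250]
(I − A)⁻¹ = adj(I−A) / det(I−A) ≈
  [   1.4575     0.7287     0.6883]
  [   0.7692     2.0513     0.6410]
  [   0.6478     0.3239     1.4170]
x = (I − A)⁻¹ d = adj(I−A)·d / det(I−A), with det(I−A) = 0.3705:
  x_1 = (0.5400·240 + 0.2700·200 + 0.2550·200) / 0.3705 = 234.60 / 0.3705 ≈ 633.198
  x_2 = (0.2850·240 + 0.7600·200 + 0.2375·200) / 0.3705 = 267.90 / 0.3705 ≈ 723.077
  x_3 = (0.2400·240 + 0.1200·200 + 0.5250·200) / 0.3705 = 186.60 / 0.3705 ≈ 503.644

x_1 = 633.198, x_2 = 723.077, x_3 = 503.644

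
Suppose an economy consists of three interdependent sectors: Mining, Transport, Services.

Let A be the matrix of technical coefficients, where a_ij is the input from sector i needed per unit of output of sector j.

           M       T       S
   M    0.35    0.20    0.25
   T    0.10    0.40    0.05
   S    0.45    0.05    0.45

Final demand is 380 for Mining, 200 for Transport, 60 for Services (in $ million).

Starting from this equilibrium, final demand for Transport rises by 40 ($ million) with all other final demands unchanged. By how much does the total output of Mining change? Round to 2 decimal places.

I − A =
  [   0.65    -0.20    -0.25]
  [  -0.10     0.60    -0.05]
  [  -0.45    -0.05     0.55]
Cofactors of I−A, C_ij = (−1)^(i+j)·(minor ij) (rows/columns in the sector order above):
  C_11 = (0.60)(0.55) − (-0.05)(-0.05) = 0.3275
  C_12 = −[(-0.10)(0.55) − (-0.05)(-0.45)] = 0.0775
  C_13 = (-0.10)(-0.05) − (0.60)(-0.45) = 0.2750
  C_21 = −[(-0.20)(0.55) − (-0.25)(-0.05)] = 0.1225
  C_22 = (0.65)(0.55) − (-0.25)(-0.45) = 0.2450
  C_23 = −[(0.65)(-0.05) − (-0.20)(-0.45)] = 0.1225
  C_31 = (-0.20)(-0.05) − (-0.25)(0.60) = 0.1600
  C_32 = −[(0.65)(-0.05) − (-0.25)(-0.10)] = 0.0575
  C_33 = (0.65)(0.60) − (-0.20)(-0.10) = 0.3700
det(I−A) = Σ_j (I−A)_1j·C_1j = (0.65)(0.3275) + (-0.20)(0.0775) + (-0.25)(0.2750) = 0.128625
adj(I−A) = Cᵀ =
  [ 0.3275   0.1225   0.1600]
  [ 0.0775   0.2450   0.0575]
  [ 0.2750   0.1225   0.3700]
(I − A)⁻¹ = adj(I−A) / det(I−A) ≈
  [   2.5462     0.9524     1.2439]
  [   0.6025     1.9048     0.4470]
  [   2.1380     0.9524     2.8766]
Δx = (I − A)⁻¹ Δd with Δd having +40 in the Transport component and 0 elsewhere.
So Δx_M = L_MT · (+40), where L_MT = adj(I−A)_MT / det(I−A) = 0.1225 / 0.128625.
Δx_M = 0.1225 × (+40) / 0.128625 = 4.90 / 0.128625 ≈ 38.10.

Δx_M = 38.10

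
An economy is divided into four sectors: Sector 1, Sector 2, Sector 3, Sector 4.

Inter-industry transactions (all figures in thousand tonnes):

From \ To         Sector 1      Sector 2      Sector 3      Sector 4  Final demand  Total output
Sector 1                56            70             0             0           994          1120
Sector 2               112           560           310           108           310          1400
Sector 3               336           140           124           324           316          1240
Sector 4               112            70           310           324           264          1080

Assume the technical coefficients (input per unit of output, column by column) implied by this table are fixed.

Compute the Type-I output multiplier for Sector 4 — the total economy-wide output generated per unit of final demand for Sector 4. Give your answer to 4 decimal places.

m_4 = 2.9214

Technical coefficients a_ij = z_ij / X_j:
  a_11 = 56/1120 = 0.05, a_21 = 112/1120 = 0.10, a_31 = 336/1120 = 0.30, a_41 = 112/1120 = 0.10
  a_12 = 70/1400 = 0.05, a_22 = 560/1400 = 0.40, a_32 = 140/1400 = 0.10, a_42 = 70/1400 = 0.05
  a_13 = 0/1240 = 0.00, a_23 = 310/1240 = 0.25, a_33 = 124/1240 = 0.10, a_43 = 310/1240 = 0.25
  a_14 = 0/1080 = 0.00, a_24 = 108/1080 = 0.10, a_34 = 324/1080 = 0.30, a_44 = 324/1080 = 0.30
I − A =
  [   0.95    -0.05     0.00     0.00]
  [  -0.10     0.60    -0.25    -0.10]
  [  -0.30    -0.10     0.90    -0.30]
  [  -0.10    -0.05    -0.25     0.70]
Compute the cofactors C_ij = (−1)^(i+j)·(3×3 minor ij) of I−A; the adjugate is their transpose:
adj(I−A) = Cᵀ =
  [ 0.304750   0.027750   0.010000   0.008250]
  [ 0.132000   0.527250   0.190000   0.156750]
  [ 0.152000   0.092750   0.390250   0.180500]
  [ 0.107250   0.074750   0.154375   0.481000]
det(I−A) = Σ_j (I−A)_1j·C_1j = (0.95)(0.304750) + (-0.05)(0.132000) + (0.00)(0.152000) + (0.00)(0.107250) = 0.2829125
(I − A)⁻¹ = adj(I−A) / det(I−A) ≈
  [   1.07719     0.09809     0.03535     0.02916]
  [   0.46658     1.86365     0.67159     0.55406]
  [   0.53727     0.32784     1.37940     0.63801]
  [   0.37909     0.26422     0.54566     1.70017]
The output multiplier for sector j is the column-j sum of the Leontief inverse (I − A)⁻¹ = adj(I−A) / det(I−A).
Column 4 of adj(I−A): (0.008250, 0.156750, 0.180500, 0.481000); det(I−A) = 0.2829125.
m_4 = (0.008250 + 0.156750 + 0.180500 + 0.481000) / 0.2829125 = 0.8265 / 0.2829125 ≈ 2.9214.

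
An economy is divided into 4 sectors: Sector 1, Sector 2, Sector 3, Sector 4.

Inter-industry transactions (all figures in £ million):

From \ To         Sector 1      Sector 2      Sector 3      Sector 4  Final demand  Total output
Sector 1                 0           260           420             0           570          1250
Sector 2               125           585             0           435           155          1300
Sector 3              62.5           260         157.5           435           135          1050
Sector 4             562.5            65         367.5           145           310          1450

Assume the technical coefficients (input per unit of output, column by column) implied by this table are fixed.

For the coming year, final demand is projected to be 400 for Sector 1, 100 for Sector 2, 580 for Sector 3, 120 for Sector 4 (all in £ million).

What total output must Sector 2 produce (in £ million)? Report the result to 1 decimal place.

x_2 = 1185.7

Technical coefficients a_ij = z_ij / X_j:
  a_11 = 0/1250 = 0.00, a_21 = 125/1250 = 0.10, a_31 = 62.5/1250 = 0.05, a_41 = 562.5/1250 = 0.45
  a_12 = 260/1300 = 0.20, a_22 = 585/1300 = 0.45, a_32 = 260/1300 = 0.20, a_42 = 65/1300 = 0.05
  a_13 = 420/1050 = 0.40, a_23 = 0/1050 = 0.00, a_33 = 157.5/1050 = 0.15, a_43 = 367.5/1050 = 0.35
  a_14 = 0/1450 = 0.00, a_24 = 435/1450 = 0.30, a_34 = 435/1450 = 0.30, a_44 = 145/1450 = 0.10
I − A =
  [   1.00    -0.20    -0.40     0.00]
  [  -0.10     0.55     0.00    -0.30]
  [  -0.05    -0.20     0.85    -0.30]
  [  -0.45    -0.05    -0.35     0.90]
Compute the cofactors C_ij = (−1)^(i+j)·(3×3 minor ij) of I−A; the adjugate is their transpose:
adj(I−A) = Cᵀ =
  [ 0.32925   0.21000   0.21300   0.14100]
  [ 0.18600   0.58800   0.19500   0.26100]
  [ 0.14475   0.23100   0.43500   0.22200]
  [ 0.23125   0.22750   0.28650   0.43150]
det(I−A) = Σ_j (I−A)_1j·C_1j = (1.00)(0.32925) + (-0.20)(0.18600) + (-0.40)(0.14475) + (0.00)(0.23125) = 0.23415
(I − A)⁻¹ = adj(I−A) / det(I−A) ≈
  [   1.4061     0.8969     0.9097     0.6022]
  [   0.7944     2.5112     0.8328     1.1147]
  [   0.6182     0.9865     1.8578     0.9481]
  [   0.9876     0.9716     1.2236     1.8428]
x = (I − A)⁻¹ d = adj(I−A)·d / det(I−A), with det(I−A) = 0.23415:
  x_1 = (0.32925·400 + 0.21000·100 + 0.21300·580 + 0.14100·120) / 0.23415 = 293.16 / 0.23415 ≈ 1252.0
  x_2 = (0.18600·400 + 0.58800·100 + 0.19500·580 + 0.26100·120) / 0.23415 = 277.62 / 0.23415 ≈ 1185.7
  x_3 = (0.14475·400 + 0.23100·100 + 0.43500·580 + 0.22200·120) / 0.23415 = 359.94 / 0.23415 ≈ 1537.2
  x_4 = (0.23125·400 + 0.22750·100 + 0.28650·580 + 0.43150·120) / 0.23415 = 333.20 / 0.23415 ≈ 1423.0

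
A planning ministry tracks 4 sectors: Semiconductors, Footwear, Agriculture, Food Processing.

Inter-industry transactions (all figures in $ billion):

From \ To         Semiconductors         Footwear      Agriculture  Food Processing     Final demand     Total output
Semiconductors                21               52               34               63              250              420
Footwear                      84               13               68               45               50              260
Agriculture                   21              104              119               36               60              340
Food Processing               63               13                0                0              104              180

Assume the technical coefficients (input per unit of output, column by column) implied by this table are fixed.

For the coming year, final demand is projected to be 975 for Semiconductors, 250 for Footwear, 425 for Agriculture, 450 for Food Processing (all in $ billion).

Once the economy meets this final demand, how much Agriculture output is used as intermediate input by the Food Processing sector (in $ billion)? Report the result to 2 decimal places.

z_34 = 154.63

Technical coefficients a_ij = z_ij / X_j:
  a_11 = 21/420 = 0.05, a_21 = 84/420 = 0.20, a_31 = 21/420 = 0.05, a_41 = 63/420 = 0.15
  a_12 = 52/260 = 0.20, a_22 = 13/260 = 0.05, a_32 = 104/260 = 0.40, a_42 = 13/260 = 0.05
  a_13 = 34/340 = 0.10, a_23 = 68/340 = 0.20, a_33 = 119/340 = 0.35, a_43 = 0/340 = 0.00
  a_14 = 63/180 = 0.35, a_24 = 45/180 = 0.25, a_34 = 36/180 = 0.20, a_44 = 0/180 = 0.00
I − A =
  [   0.95    -0.20    -0.10    -0.35]
  [  -0.20     0.95    -0.20    -0.25]
  [  -0.05    -0.40     0.65    -0.20]
  [  -0.15    -0.05     0.00     1.00]
Compute the cofactors C_ij = (−1)^(i+j)·(3×3 minor ij) of I−A; the adjugate is their transpose:
adj(I−A) = Cᵀ =
  [ 0.527375   0.182375   0.137250   0.257625]
  [ 0.170375   0.575375   0.203250   0.244125]
  [ 0.172375   0.385375   0.789750   0.314625]
  [ 0.087625   0.056125   0.030750   0.469875]
det(I−A) = Σ_j (I−A)_1j·C_1j = (0.95)(0.527375) + (-0.20)(0.170375) + (-0.10)(0.172375) + (-0.35)(0.087625) = 0.419025
(I − A)⁻¹ = adj(I−A) / det(I−A) ≈
  [   1.2586     0.4352     0.3275     0.6148]
  [   0.4066     1.3731     0.4851     0.5826]
  [   0.4114     0.9197     1.8847     0.7509]
  [   0.2091     0.1339     0.0734     1.1214]
First solve x = (I − A)⁻¹ d = adj(I−A)·d / det(I−A); in particular x_4 = (0.087625·975 + 0.056125·250 + 0.030750·425 + 0.469875·450) / 0.419025 = 323.978125 / 0.419025 ≈ 773.1714.
Intermediate flow from 3 to 4: z_34 = a_34 · x_4 = 0.20 × 323.978125 / 0.419025 = 64.795625 / 0.419025 ≈ 154.63.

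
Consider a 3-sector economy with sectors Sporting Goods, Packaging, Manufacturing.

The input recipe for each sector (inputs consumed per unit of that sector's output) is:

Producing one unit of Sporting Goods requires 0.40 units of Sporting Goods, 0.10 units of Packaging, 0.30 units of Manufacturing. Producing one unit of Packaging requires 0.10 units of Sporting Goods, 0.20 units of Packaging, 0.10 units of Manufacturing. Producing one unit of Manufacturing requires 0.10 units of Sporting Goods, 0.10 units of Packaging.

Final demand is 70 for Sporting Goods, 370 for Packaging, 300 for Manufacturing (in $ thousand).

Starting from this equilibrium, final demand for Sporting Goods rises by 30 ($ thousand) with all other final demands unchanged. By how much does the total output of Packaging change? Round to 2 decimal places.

Δx_2 = 8.94

I − A =
  [   0.60    -0.10    -0.10]
  [  -0.10     0.80    -0.10]
  [  -0.30    -0.10     1.00]
Cofactors of I−A, C_ij = (−1)^(i+j)·(minor ij) (rows/columns in the sector order above):
  C_11 = (0.80)(1.00) − (-0.10)(-0.10) = 0.7900
  C_12 = −[(-0.10)(1.00) − (-0.10)(-0.30)] = 0.1300
  C_13 = (-0.10)(-0.10) − (0.80)(-0.30) = 0.2500
  C_21 = −[(-0.10)(1.00) − (-0.10)(-0.10)] = 0.1100
  C_22 = (0.60)(1.00) − (-0.10)(-0.30) = 0.5700
  C_23 = −[(0.60)(-0.10) − (-0.10)(-0.30)] = 0.0900
  C_31 = (-0.10)(-0.10) − (-0.10)(0.80) = 0.0900
  C_32 = −[(0.60)(-0.10) − (-0.10)(-0.10)] = 0.0700
  C_33 = (0.60)(0.80) − (-0.10)(-0.10) = 0.4700
det(I−A) = Σ_j (I−A)_1j·C_1j = (0.60)(0.7900) + (-0.10)(0.1300) + (-0.10)(0.2500) = 0.4360
adj(I−A) = Cᵀ =
  [ 0.7900   0.1100   0.0900]
  [ 0.1300   0.5700   0.0700]
  [ 0.2500   0.0900   0.4700]
(I − A)⁻¹ = adj(I−A) / det(I−A) ≈
  [   1.8119     0.2523     0.2064]
  [   0.2982     1.3073     0.1606]
  [   0.5734     0.2064     1.0780]
Δx = (I − A)⁻¹ Δd with Δd having +30 in the Sporting Goods component and 0 elsewhere.
So Δx_2 = L_21 · (+30), where L_21 = adj(I−A)_21 / det(I−A) = 0.1300 / 0.4360.
Δx_2 = 0.1300 × (+30) / 0.4360 = 3.90 / 0.4360 ≈ 8.94.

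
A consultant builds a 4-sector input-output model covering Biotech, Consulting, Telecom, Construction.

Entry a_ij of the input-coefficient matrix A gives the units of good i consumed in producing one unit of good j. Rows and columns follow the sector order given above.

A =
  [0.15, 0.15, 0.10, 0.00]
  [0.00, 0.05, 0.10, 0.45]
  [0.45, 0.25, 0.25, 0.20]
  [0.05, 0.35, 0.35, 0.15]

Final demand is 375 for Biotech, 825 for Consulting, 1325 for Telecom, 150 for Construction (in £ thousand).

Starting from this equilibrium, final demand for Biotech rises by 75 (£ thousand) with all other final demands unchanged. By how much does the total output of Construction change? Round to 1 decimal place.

Δx_4 = 59.8

I − A =
  [   0.85    -0.15    -0.10     0.00]
  [   0.00     0.95    -0.10    -0.45]
  [  -0.45    -0.25     0.75    -0.20]
  [  -0.05    -0.35    -0.35     0.85]
Compute the cofactors C_ij = (−1)^(i+j)·(3×3 minor ij) of I−A; the adjugate is their transpose:
adj(I−A) = Cᵀ =
  [ 0.353375   0.113375   0.101375   0.083875]
  [ 0.127000   0.443125   0.208375   0.283625]
  [ 0.307625   0.299000   0.549125   0.287500]
  [ 0.199750   0.312250   0.317875   0.534875]
det(I−A) = Σ_j (I−A)_1j·C_1j = (0.85)(0.353375) + (-0.15)(0.127000) + (-0.10)(0.307625) + (0.00)(0.199750) = 0.25055625
(I − A)⁻¹ = adj(I−A) / det(I−A) ≈
  [   1.4104     0.4525     0.4046     0.3348]
  [   0.5069     1.7686     0.8316     1.1320]
  [   1.2278     1.1933     2.1916     1.1474]
  [   0.7972     1.2462     1.2687     2.1348]
Δx = (I − A)⁻¹ Δd with Δd having +75 in the Biotech component and 0 elsewhere.
So Δx_4 = L_41 · (+75), where L_41 = adj(I−A)_41 / det(I−A) = 0.199750 / 0.25055625.
Δx_4 = 0.199750 × (+75) / 0.25055625 = 14.98125 / 0.25055625 ≈ 59.8.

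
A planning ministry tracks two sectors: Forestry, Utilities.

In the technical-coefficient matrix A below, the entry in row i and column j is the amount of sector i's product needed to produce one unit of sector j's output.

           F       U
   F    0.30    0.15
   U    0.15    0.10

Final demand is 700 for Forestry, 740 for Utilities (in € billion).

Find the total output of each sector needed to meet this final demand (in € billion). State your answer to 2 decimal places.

x_F = 1219.75, x_U = 1025.51

I − A =
  [   0.70    -0.15]
  [  -0.15     0.90]
det(I−A) = (0.70)(0.90) − (-0.15)(-0.15) = 0.6075
adj(I−A) = [[0.90, 0.15], [0.15, 0.70]]
(I − A)⁻¹ = adj(I−A) / det(I−A) ≈
  [   1.4815     0.2469]
  [   0.2469     1.1523]
x = (I − A)⁻¹ d = adj(I−A)·d / det(I−A), with det(I−A) = 0.6075:
  x_F = (0.90·700 + 0.15·740) / 0.6075 = 741.00 / 0.6075 ≈ 1219.75
  x_U = (0.15·700 + 0.70·740) / 0.6075 = 623.00 / 0.6075 ≈ 1025.51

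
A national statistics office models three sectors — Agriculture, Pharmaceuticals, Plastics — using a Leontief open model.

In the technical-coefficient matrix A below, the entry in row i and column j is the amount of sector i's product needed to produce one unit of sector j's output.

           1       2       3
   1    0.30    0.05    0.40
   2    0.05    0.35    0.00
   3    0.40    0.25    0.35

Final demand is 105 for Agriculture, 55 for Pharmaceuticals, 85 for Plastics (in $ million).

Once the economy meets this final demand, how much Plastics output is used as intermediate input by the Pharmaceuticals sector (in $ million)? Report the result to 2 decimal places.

z_32 = 28.81

I − A =
  [   0.70    -0.05    -0.40]
  [  -0.05     0.65     0.00]
  [  -0.40    -0.25     0.65]
Cofactors of I−A, C_ij = (−1)^(i+j)·(minor ij) (rows/columns in the sector order above):
  C_11 = (0.65)(0.65) − (0.00)(-0.25) = 0.4225
  C_12 = −[(-0.05)(0.65) − (0.00)(-0.40)] = 0.0325
  C_13 = (-0.05)(-0.25) − (0.65)(-0.40) = 0.2725
  C_21 = −[(-0.05)(0.65) − (-0.40)(-0.25)] = 0.1325
  C_22 = (0.70)(0.65) − (-0.40)(-0.40) = 0.2950
  C_23 = −[(0.70)(-0.25) − (-0.05)(-0.40)] = 0.1950
  C_31 = (-0.05)(0.00) − (-0.40)(0.65) = 0.2600
  C_32 = −[(0.70)(0.00) − (-0.40)(-0.05)] = 0.0200
  C_33 = (0.70)(0.65) − (-0.05)(-0.05) = 0.4525
det(I−A) = Σ_j (I−A)_1j·C_1j = (0.70)(0.4225) + (-0.05)(0.0325) + (-0.40)(0.2725) = 0.185125
adj(I−A) = Cᵀ =
  [ 0.4225   0.1325   0.2600]
  [ 0.0325   0.2950   0.0200]
  [ 0.2725   0.1950   0.4525]
(I − A)⁻¹ = adj(I−A) / det(I−A) ≈
  [   2.2822     0.7157     1.4045]
  [   0.1756     1.5935     0.1080]
  [   1.4720     1.0533     2.4443]
First solve x = (I − A)⁻¹ d = adj(I−A)·d / det(I−A); in particular x_2 = (0.0325·105 + 0.2950·55 + 0.0200·85) / 0.185125 = 21.3375 / 0.185125 ≈ 115.2600.
Intermediate flow from 3 to 2: z_32 = a_32 · x_2 = 0.25 × 21.3375 / 0.185125 = 5.334375 / 0.185125 ≈ 28.81.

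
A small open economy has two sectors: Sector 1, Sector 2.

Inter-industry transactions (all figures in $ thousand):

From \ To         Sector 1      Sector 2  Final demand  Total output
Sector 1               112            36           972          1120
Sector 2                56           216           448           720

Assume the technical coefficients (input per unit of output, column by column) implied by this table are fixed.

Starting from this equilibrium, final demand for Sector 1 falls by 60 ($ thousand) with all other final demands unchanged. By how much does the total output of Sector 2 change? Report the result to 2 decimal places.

Δx_2 = -4.78

Technical coefficients a_ij = z_ij / X_j:
  a_11 = 112/1120 = 0.10, a_21 = 56/1120 = 0.05
  a_12 = 36/720 = 0.05, a_22 = 216/720 = 0.30
I − A =
  [   0.90    -0.05]
  [  -0.05     0.70]
det(I−A) = (0.90)(0.70) − (-0.05)(-0.05) = 0.6275
adj(I−A) = [[0.70, 0.05], [0.05, 0.90]]
(I − A)⁻¹ = adj(I−A) / det(I−A) ≈
  [   1.1155     0.0797]
  [   0.0797     1.4343]
Δx = (I − A)⁻¹ Δd with Δd having -60 in the Sector 1 component and 0 elsewhere.
So Δx_2 = L_21 · (-60), where L_21 = adj(I−A)_21 / det(I−A) = 0.05 / 0.6275.
Δx_2 = 0.05 × (-60) / 0.6275 = -3.00 / 0.6275 ≈ -4.78.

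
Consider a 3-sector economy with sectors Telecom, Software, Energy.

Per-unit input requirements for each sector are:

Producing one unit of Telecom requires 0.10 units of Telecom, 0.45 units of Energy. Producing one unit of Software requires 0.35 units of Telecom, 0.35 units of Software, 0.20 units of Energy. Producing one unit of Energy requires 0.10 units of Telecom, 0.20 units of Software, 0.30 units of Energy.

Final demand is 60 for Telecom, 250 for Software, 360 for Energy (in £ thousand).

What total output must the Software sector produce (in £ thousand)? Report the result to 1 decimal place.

I − A =
  [   0.90    -0.35    -0.10]
  [   0.00     0.65    -0.20]
  [  -0.45    -0.20     0.70]
Cofactors of I−A, C_ij = (−1)^(i+j)·(minor ij) (rows/columns in the sector order above):
  C_11 = (0.65)(0.70) − (-0.20)(-0.20) = 0.4150
  C_12 = −[(0.00)(0.70) − (-0.20)(-0.45)] = 0.0900
  C_13 = (0.00)(-0.20) − (0.65)(-0.45) = 0.2925
  C_21 = −[(-0.35)(0.70) − (-0.10)(-0.20)] = 0.2650
  C_22 = (0.90)(0.70) − (-0.10)(-0.45) = 0.5850
  C_23 = −[(0.90)(-0.20) − (-0.35)(-0.45)] = 0.3375
  C_31 = (-0.35)(-0.20) − (-0.10)(0.65) = 0.1350
  C_32 = −[(0.90)(-0.20) − (-0.10)(0.00)] = 0.1800
  C_33 = (0.90)(0.65) − (-0.35)(0.00) = 0.5850
det(I−A) = Σ_j (I−A)_1j·C_1j = (0.90)(0.4150) + (-0.35)(0.0900) + (-0.10)(0.2925) = 0.31275
adj(I−A) = Cᵀ =
  [ 0.4150   0.2650   0.1350]
  [ 0.0900   0.5850   0.1800]
  [ 0.2925   0.3375   0.5850]
(I − A)⁻¹ = adj(I−A) / det(I−A) ≈
  [   1.3269     0.8473     0.4317]
  [   0.2878     1.8705     0.5755]
  [   0.9353     1.0791     1.8705]
x = (I − A)⁻¹ d = adj(I−A)·d / det(I−A), with det(I−A) = 0.31275:
  x_T = (0.4150·60 + 0.2650·250 + 0.1350·360) / 0.31275 = 139.75 / 0.31275 ≈ 446.8
  x_S = (0.0900·60 + 0.5850·250 + 0.1800·360) / 0.31275 = 216.45 / 0.31275 ≈ 692.1
  x_E = (0.2925·60 + 0.3375·250 + 0.5850·360) / 0.31275 = 312.525 / 0.31275 ≈ 999.3

x_S = 692.1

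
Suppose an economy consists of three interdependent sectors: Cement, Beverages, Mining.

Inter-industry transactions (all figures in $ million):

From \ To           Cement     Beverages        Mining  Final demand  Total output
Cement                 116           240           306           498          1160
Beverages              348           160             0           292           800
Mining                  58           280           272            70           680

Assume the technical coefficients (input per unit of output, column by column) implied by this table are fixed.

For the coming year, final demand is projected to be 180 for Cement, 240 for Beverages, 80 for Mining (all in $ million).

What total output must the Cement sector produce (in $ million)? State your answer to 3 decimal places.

Technical coefficients a_ij = z_ij / X_j:
  a_CC = 116/1160 = 0.10, a_BC = 348/1160 = 0.30, a_MC = 58/1160 = 0.05
  a_CB = 240/800 = 0.30, a_BB = 160/800 = 0.20, a_MB = 280/800 = 0.35
  a_CM = 306/680 = 0.45, a_BM = 0/680 = 0.00, a_MM = 272/680 = 0.40
I − A =
  [   0.90    -0.30    -0.45]
  [  -0.30     0.80     0.00]
  [  -0.05    -0.35     0.60]
Cofactors of I−A, C_ij = (−1)^(i+j)·(minor ij) (rows/columns in the sector order above):
  C_11 = (0.80)(0.60) − (0.00)(-0.35) = 0.4800
  C_12 = −[(-0.30)(0.60) − (0.00)(-0.05)] = 0.1800
  C_13 = (-0.30)(-0.35) − (0.80)(-0.05) = 0.1450
  C_21 = −[(-0.30)(0.60) − (-0.45)(-0.35)] = 0.3375
  C_22 = (0.90)(0.60) − (-0.45)(-0.05) = 0.5175
  C_23 = −[(0.90)(-0.35) − (-0.30)(-0.05)] = 0.3300
  C_31 = (-0.30)(0.00) − (-0.45)(0.80) = 0.3600
  C_32 = −[(0.90)(0.00) − (-0.45)(-0.30)] = 0.1350
  C_33 = (0.90)(0.80) − (-0.30)(-0.30) = 0.6300
det(I−A) = Σ_j (I−A)_1j·C_1j = (0.90)(0.4800) + (-0.30)(0.1800) + (-0.45)(0.1450) = 0.31275
adj(I−A) = Cᵀ =
  [ 0.4800   0.3375   0.3600]
  [ 0.1800   0.5175   0.1350]
  [ 0.1450   0.3300   0.6300]
(I − A)⁻¹ = adj(I−A) / det(I−A) ≈
  [   1.5348     1.0791     1.1511]
  [   0.5755     1.6547     0.4317]
  [   0.4636     1.0552     2.0144]
x = (I − A)⁻¹ d = adj(I−A)·d / det(I−A), with det(I−A) = 0.31275:
  x_C = (0.4800·180 + 0.3375·240 + 0.3600·80) / 0.31275 = 196.20 / 0.31275 ≈ 627.338
  x_B = (0.1800·180 + 0.5175·240 + 0.1350·80) / 0.31275 = 167.40 / 0.31275 ≈ 535.252
  x_M = (0.1450·180 + 0.3300·240 + 0.6300·80) / 0.31275 = 155.70 / 0.31275 ≈ 497.842

x_C = 627.338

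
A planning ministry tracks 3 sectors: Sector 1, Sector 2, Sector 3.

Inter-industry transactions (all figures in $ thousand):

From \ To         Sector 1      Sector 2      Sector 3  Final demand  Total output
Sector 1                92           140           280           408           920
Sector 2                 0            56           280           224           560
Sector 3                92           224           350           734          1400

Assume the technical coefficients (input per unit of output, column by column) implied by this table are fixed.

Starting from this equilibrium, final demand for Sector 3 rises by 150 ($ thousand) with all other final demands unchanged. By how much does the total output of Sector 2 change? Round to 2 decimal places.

Technical coefficients a_ij = z_ij / X_j:
  a_11 = 92/920 = 0.10, a_21 = 0/920 = 0.00, a_31 = 92/920 = 0.10
  a_12 = 140/560 = 0.25, a_22 = 56/560 = 0.10, a_32 = 224/560 = 0.40
  a_13 = 280/1400 = 0.20, a_23 = 280/1400 = 0.20, a_33 = 350/1400 = 0.25
I − A =
  [   0.90    -0.25    -0.20]
  [   0.00     0.90    -0.20]
  [  -0.10    -0.40     0.75]
Cofactors of I−A, C_ij = (−1)^(i+j)·(minor ij) (rows/columns in the sector order above):
  C_11 = (0.90)(0.75) − (-0.20)(-0.40) = 0.5950
  C_12 = −[(0.00)(0.75) − (-0.20)(-0.10)] = 0.0200
  C_13 = (0.00)(-0.40) − (0.90)(-0.10) = 0.0900
  C_21 = −[(-0.25)(0.75) − (-0.20)(-0.40)] = 0.2675
  C_22 = (0.90)(0.75) − (-0.20)(-0.10) = 0.6550
  C_23 = −[(0.90)(-0.40) − (-0.25)(-0.10)] = 0.3850
  C_31 = (-0.25)(-0.20) − (-0.20)(0.90) = 0.2300
  C_32 = −[(0.90)(-0.20) − (-0.20)(0.00)] = 0.1800
  C_33 = (0.90)(0.90) − (-0.25)(0.00) = 0.8100
det(I−A) = Σ_j (I−A)_1j·C_1j = (0.90)(0.5950) + (-0.25)(0.0200) + (-0.20)(0.0900) = 0.5125
adj(I−A) = Cᵀ =
  [ 0.5950   0.2675   0.2300]
  [ 0.0200   0.6550   0.1800]
  [ 0.0900   0.3850   0.8100]
(I − A)⁻¹ = adj(I−A) / det(I−A) ≈
  [   1.1610     0.5220     0.4488]
  [   0.0390     1.2780     0.3512]
  [   0.1756     0.7512     1.5805]
Δx = (I − A)⁻¹ Δd with Δd having +150 in the Sector 3 component and 0 elsewhere.
So Δx_2 = L_23 · (+150), where L_23 = adj(I−A)_23 / det(I−A) = 0.1800 / 0.5125.
Δx_2 = 0.1800 × (+150) / 0.5125 = 27.00 / 0.5125 ≈ 52.68.

Δx_2 = 52.68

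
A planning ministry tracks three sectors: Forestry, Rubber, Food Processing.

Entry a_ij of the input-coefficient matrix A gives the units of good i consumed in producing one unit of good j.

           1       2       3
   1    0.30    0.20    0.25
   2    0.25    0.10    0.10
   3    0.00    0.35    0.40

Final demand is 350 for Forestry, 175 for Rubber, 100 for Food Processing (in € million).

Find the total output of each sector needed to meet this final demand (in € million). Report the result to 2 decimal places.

x_1 = 787.61, x_2 = 461.67, x_3 = 435.97

I − A =
  [   0.70    -0.20    -0.25]
  [  -0.25     0.90    -0.10]
  [   0.00    -0.35     0.60]
Cofactors of I−A, C_ij = (−1)^(i+j)·(minor ij) (rows/columns in the sector order above):
  C_11 = (0.90)(0.60) − (-0.10)(-0.35) = 0.5050
  C_12 = −[(-0.25)(0.60) − (-0.10)(0.00)] = 0.1500
  C_13 = (-0.25)(-0.35) − (0.90)(0.00) = 0.0875
  C_21 = −[(-0.20)(0.60) − (-0.25)(-0.35)] = 0.2075
  C_22 = (0.70)(0.60) − (-0.25)(0.00) = 0.4200
  C_23 = −[(0.70)(-0.35) − (-0.20)(0.00)] = 0.2450
  C_31 = (-0.20)(-0.10) − (-0.25)(0.90) = 0.2450
  C_32 = −[(0.70)(-0.10) − (-0.25)(-0.25)] = 0.1325
  C_33 = (0.70)(0.90) − (-0.20)(-0.25) = 0.5800
det(I−A) = Σ_j (I−A)_1j·C_1j = (0.70)(0.5050) + (-0.20)(0.1500) + (-0.25)(0.0875) = 0.301625
adj(I−A) = Cᵀ =
  [ 0.5050   0.2075   0.2450]
  [ 0.1500   0.4200   0.1325]
  [ 0.0875   0.2450   0.5800]
(I − A)⁻¹ = adj(I−A) / det(I−A) ≈
  [   1.6743     0.6879     0.8123]
  [   0.4973     1.3925     0.4393]
  [   0.2901     0.8123     1.9229]
x = (I − A)⁻¹ d = adj(I−A)·d / det(I−A), with det(I−A) = 0.301625:
  x_1 = (0.5050·350 + 0.2075·175 + 0.2450·100) / 0.301625 = 237.5625 / 0.301625 ≈ 787.61
  x_2 = (0.1500·350 + 0.4200·175 + 0.1325·100) / 0.301625 = 139.25 / 0.301625 ≈ 461.67
  x_3 = (0.0875·350 + 0.2450·175 + 0.5800·100) / 0.301625 = 131.50 / 0.301625 ≈ 435.97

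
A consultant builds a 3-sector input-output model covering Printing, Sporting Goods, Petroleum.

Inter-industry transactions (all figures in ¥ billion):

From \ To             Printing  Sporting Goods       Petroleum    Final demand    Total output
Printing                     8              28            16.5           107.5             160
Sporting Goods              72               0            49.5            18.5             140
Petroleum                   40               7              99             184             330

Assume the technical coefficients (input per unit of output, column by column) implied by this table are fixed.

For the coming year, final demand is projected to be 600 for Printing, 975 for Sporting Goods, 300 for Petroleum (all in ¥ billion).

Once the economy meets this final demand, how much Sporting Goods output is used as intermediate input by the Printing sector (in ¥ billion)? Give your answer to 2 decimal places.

Technical coefficients a_ij = z_ij / X_j:
  a_11 = 8/160 = 0.05, a_21 = 72/160 = 0.45, a_31 = 40/160 = 0.25
  a_12 = 28/140 = 0.20, a_22 = 0/140 = 0.00, a_32 = 7/140 = 0.05
  a_13 = 16.5/330 = 0.05, a_23 = 49.5/330 = 0.15, a_33 = 99/330 = 0.30
I − A =
  [   0.95    -0.20    -0.05]
  [  -0.45     1.00    -0.15]
  [  -0.25    -0.05     0.70]
Cofactors of I−A, C_ij = (−1)^(i+j)·(minor ij) (rows/columns in the sector order above):
  C_11 = (1.00)(0.70) − (-0.15)(-0.05) = 0.6925
  C_12 = −[(-0.45)(0.70) − (-0.15)(-0.25)] = 0.3525
  C_13 = (-0.45)(-0.05) − (1.00)(-0.25) = 0.2725
  C_21 = −[(-0.20)(0.70) − (-0.05)(-0.05)] = 0.1425
  C_22 = (0.95)(0.70) − (-0.05)(-0.25) = 0.6525
  C_23 = −[(0.95)(-0.05) − (-0.20)(-0.25)] = 0.0975
  C_31 = (-0.20)(-0.15) − (-0.05)(1.00) = 0.0800
  C_32 = −[(0.95)(-0.15) − (-0.05)(-0.45)] = 0.1650
  C_33 = (0.95)(1.00) − (-0.20)(-0.45) = 0.8600
det(I−A) = Σ_j (I−A)_1j·C_1j = (0.95)(0.6925) + (-0.20)(0.3525) + (-0.05)(0.2725) = 0.57375
adj(I−A) = Cᵀ =
  [ 0.6925   0.1425   0.0800]
  [ 0.3525   0.6525   0.1650]
  [ 0.2725   0.0975   0.8600]
(I − A)⁻¹ = adj(I−A) / det(I−A) ≈
  [   1.2070     0.2484     0.1394]
  [   0.6144     1.1373     0.2876]
  [   0.4749     0.1699     1.4989]
First solve x = (I − A)⁻¹ d = adj(I−A)·d / det(I−A); in particular x_1 = (0.6925·600 + 0.1425·975 + 0.0800·300) / 0.57375 = 578.4375 / 0.57375 ≈ 1008.1699.
Intermediate flow from 2 to 1: z_21 = a_21 · x_1 = 0.45 × 578.4375 / 0.57375 = 260.296875 / 0.57375 ≈ 453.68.

z_21 = 453.68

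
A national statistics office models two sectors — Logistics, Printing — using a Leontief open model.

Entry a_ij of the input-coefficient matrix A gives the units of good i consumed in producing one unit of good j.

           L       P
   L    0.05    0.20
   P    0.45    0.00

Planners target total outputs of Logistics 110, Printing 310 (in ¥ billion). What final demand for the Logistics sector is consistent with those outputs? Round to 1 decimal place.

I − A =
  [   0.95    -0.20]
  [  -0.45     1.00]
d = (I − A) x:
  d_L = (+0.95)·110 + (-0.20)·310 = 42.5
  d_P = (-0.45)·110 + (+1.00)·310 = 260.5

d_L = 42.5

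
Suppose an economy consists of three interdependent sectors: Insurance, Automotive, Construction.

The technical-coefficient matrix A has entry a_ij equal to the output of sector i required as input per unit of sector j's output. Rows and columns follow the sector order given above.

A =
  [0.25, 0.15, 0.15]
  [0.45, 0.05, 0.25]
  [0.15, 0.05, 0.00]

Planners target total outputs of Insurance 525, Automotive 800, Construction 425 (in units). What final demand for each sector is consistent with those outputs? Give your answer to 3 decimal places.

d_1 = 210.000, d_2 = 417.500, d_3 = 306.250

I − A =
  [   0.75    -0.15    -0.15]
  [  -0.45     0.95    -0.25]
  [  -0.15    -0.05     1.00]
d = (I − A) x:
  d_1 = (+0.75)·525 + (-0.15)·800 + (-0.15)·425 = 210.000
  d_2 = (-0.45)·525 + (+0.95)·800 + (-0.25)·425 = 417.500
  d_3 = (-0.15)·525 + (-0.05)·800 + (+1.00)·425 = 306.250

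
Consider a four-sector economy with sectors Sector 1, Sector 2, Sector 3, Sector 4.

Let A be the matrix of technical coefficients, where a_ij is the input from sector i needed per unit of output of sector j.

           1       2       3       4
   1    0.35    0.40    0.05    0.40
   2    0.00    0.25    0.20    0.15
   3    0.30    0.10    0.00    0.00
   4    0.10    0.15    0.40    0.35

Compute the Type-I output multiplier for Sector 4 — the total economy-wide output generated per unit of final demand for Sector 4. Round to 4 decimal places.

m_4 = 5.5547

I − A =
  [   0.65    -0.40    -0.05    -0.40]
  [   0.00     0.75    -0.20    -0.15]
  [  -0.30    -0.10     1.00     0.00]
  [  -0.10    -0.15    -0.40     0.65]
Compute the cofactors C_ij = (−1)^(i+j)·(3×3 minor ij) of I−A; the adjugate is their transpose:
adj(I−A) = Cᵀ =
  [ 0.44600   0.33925   0.23125   0.35275]
  [ 0.07200   0.32475   0.11625   0.11925]
  [ 0.14100   0.13425   0.26625   0.11775]
  [ 0.17200   0.20975   0.22625   0.43925]
det(I−A) = Σ_j (I−A)_1j·C_1j = (0.65)(0.44600) + (-0.40)(0.07200) + (-0.05)(0.14100) + (-0.40)(0.17200) = 0.18525
(I − A)⁻¹ = adj(I−A) / det(I−A) ≈
  [   2.40756     1.83131     1.24831     1.90418]
  [   0.38866     1.75304     0.62753     0.64372]
  [   0.76113     0.72470     1.43725     0.63563]
  [   0.92848     1.13225     1.22132     2.37112]
The output multiplier for sector j is the column-j sum of the Leontief inverse (I − A)⁻¹ = adj(I−A) / det(I−A).
Column 4 of adj(I−A): (0.35275, 0.11925, 0.11775, 0.43925); det(I−A) = 0.18525.
m_4 = (0.35275 + 0.11925 + 0.11775 + 0.43925) / 0.18525 = 1.029 / 0.18525 ≈ 5.5547.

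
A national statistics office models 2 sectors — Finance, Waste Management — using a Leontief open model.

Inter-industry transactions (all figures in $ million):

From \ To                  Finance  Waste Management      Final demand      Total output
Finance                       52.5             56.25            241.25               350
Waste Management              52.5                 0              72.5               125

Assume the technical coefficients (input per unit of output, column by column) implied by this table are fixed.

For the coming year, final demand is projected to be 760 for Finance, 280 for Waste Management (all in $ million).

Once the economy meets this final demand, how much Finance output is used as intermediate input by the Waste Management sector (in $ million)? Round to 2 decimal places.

z_12 = 202.43

Technical coefficients a_ij = z_ij / X_j:
  a_11 = 52.5/350 = 0.15, a_21 = 52.5/350 = 0.15
  a_12 = 56.25/125 = 0.45, a_22 = 0/125 = 0.00
I − A =
  [   0.85    -0.45]
  [  -0.15     1.00]
det(I−A) = (0.85)(1.00) − (-0.45)(-0.15) = 0.7825
adj(I−A) = [[1.00, 0.45], [0.15, 0.85]]
(I − A)⁻¹ = adj(I−A) / det(I−A) ≈
  [   1.2780     0.5751]
  [   0.1917     1.0863]
First solve x = (I − A)⁻¹ d = adj(I−A)·d / det(I−A); in particular x_2 = (0.15·760 + 0.85·280) / 0.7825 = 352.00 / 0.7825 ≈ 449.8403.
Intermediate flow from 1 to 2: z_12 = a_12 · x_2 = 0.45 × 352.00 / 0.7825 = 158.40 / 0.7825 ≈ 202.43.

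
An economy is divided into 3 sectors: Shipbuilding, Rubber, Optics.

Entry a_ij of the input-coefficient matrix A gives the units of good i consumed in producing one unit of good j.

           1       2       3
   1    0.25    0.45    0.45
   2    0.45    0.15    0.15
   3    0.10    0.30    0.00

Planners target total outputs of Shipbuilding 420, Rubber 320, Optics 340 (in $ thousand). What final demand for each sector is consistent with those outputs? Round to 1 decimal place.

d_1 = 18.0, d_2 = 32.0, d_3 = 202.0

I − A =
  [   0.75    -0.45    -0.45]
  [  -0.45     0.85    -0.15]
  [  -0.10    -0.30     1.00]
d = (I − A) x:
  d_1 = (+0.75)·420 + (-0.45)·320 + (-0.45)·340 = 18.0
  d_2 = (-0.45)·420 + (+0.85)·320 + (-0.15)·340 = 32.0
  d_3 = (-0.10)·420 + (-0.30)·320 + (+1.00)·340 = 202.0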